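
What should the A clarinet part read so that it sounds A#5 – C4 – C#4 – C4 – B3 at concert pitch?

C#6 Eb4 E4 Eb4 D4

Written C4 sounds as A3 on the A clarinet, so concert pitches are written a minor third up.
A#5 becomes C#6
C4 becomes Eb4
C#4 becomes E4
C4 becomes Eb4
B3 becomes D4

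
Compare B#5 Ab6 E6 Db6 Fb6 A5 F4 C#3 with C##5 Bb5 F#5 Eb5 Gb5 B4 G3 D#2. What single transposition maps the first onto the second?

down a minor seventh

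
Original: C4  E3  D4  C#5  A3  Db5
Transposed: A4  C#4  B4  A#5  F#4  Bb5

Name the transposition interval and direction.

up a major sixth

From C4 to A4 is 6 letter names — a sixth of some quality.
C4 to A4 is 9 semitones, which makes it a major sixth; the second version is higher, so the direction is up.
Checking another pair — Db5 → Bb5 — gives the same interval.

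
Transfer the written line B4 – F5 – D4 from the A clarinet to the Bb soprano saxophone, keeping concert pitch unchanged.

A#4 E5 C#4

First find concert pitch: the A clarinet sounds a minor third below written, so B4 F5 D4 sounds G#4 D5 B3.
Then write for Bb soprano saxophone: it sounds a major second below written, so the part must be a major second above concert.
G#4 → A#4
D5 → E5
B3 → C#4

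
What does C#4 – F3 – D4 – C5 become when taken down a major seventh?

C#4 down a major seventh is D3.
F3: a seventh down reaches G, and 11 semitones makes it Gb2.
A major seventh down from D4 gives Eb3.
C5 down a major seventh is Db4.

D3 Gb2 Eb3 Db4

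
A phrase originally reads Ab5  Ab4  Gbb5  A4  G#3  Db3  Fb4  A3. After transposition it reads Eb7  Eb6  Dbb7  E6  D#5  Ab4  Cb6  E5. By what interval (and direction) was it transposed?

Take the first pair: Ab5 → Eb7. A to E spans 12 letter names, so the interval is some kind of twelfth.
Ab5 to Eb7 is 19 semitones, which makes it a perfect twelfth; the second version is higher, so the direction is up.
Checking another pair — A3 → E5 — gives the same interval.

up a perfect twelfth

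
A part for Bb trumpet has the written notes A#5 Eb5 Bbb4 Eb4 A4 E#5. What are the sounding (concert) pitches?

G#5 Db5 Abb4 Db4 G4 D#5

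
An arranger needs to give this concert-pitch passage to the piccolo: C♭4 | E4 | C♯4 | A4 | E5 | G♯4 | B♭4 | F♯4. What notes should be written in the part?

Cb3 E3 C#3 A3 E4 G#3 Bb3 F#3

Written C4 sounds as C5 on the piccolo, so concert pitches are written a perfect octave down.
Cb4 → Cb3
E4 → E3
C#4 → C#3
A4 → A3
E5 → E4
G#4 → G#3
Bb4 → Bb3
F#4 → F#3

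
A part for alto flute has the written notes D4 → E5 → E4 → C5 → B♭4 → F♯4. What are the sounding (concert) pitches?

A3 B4 B3 G4 F4 C#4

Written C4 on the alto flute sounds as G3, a perfect fourth lower; apply that shift to every note.
D4 gives A3
E5 gives B4
E4 gives B3
C5 gives G4
Bb4 gives F4
F#4 gives C#4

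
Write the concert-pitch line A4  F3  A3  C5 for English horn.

E5 C4 E4 G5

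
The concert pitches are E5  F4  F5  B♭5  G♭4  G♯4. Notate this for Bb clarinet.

F#5 G4 G5 C6 Ab4 A#4

Written C4 sounds as Bb3 on the Bb clarinet, so concert pitches are written a major second up.
E5 becomes F#5
F4 becomes G4
F5 becomes G5
Bb5 becomes C6
Gb4 becomes Ab4
G#4 becomes A#4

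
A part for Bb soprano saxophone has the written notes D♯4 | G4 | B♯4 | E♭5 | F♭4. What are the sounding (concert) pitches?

Written C4 on the Bb soprano saxophone sounds as Bb3, a major second lower; apply that shift to every note.
D#4 → C#4
G4 → F4
B#4 → A#4
Eb5 → Db5
Fb4 → Ebb4

C#4 F4 A#4 Db5 Ebb4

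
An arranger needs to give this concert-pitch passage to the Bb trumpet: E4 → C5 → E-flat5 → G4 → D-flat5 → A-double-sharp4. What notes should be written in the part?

F#4 D5 F5 A4 Eb5 B##4

Written C4 sounds as Bb3 on the Bb trumpet, so concert pitches are written a major second up.
E4 gives F#4
C5 gives D5
Eb5 gives F5
G4 gives A4
Db5 gives Eb5
A##4 gives B##4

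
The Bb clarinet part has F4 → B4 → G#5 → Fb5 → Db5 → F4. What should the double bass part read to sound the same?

First find concert pitch: the Bb clarinet sounds a major second below written, so F4 B4 G#5 Fb5 Db5 F4 sounds Eb4 A4 F#5 Ebb5 Cb5 Eb4.
Then write for double bass: it sounds a perfect octave below written, so the part must be a perfect octave above concert.
Eb4 → Eb5
A4 → A5
F#5 → F#6
Ebb5 → Ebb6
Cb5 → Cb6
Eb4 → Eb5

Eb5 A5 F#6 Ebb6 Cb6 Eb5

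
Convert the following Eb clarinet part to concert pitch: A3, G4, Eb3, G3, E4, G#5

C4 Bb4 Gb3 Bb3 G4 B5

The Eb clarinet sounds a minor third above written, so transpose each written note up a minor third.
A3 → C4
G4 → Bb4
Eb3 → Gb3
G3 → Bb3
E4 → G4
G#5 → B5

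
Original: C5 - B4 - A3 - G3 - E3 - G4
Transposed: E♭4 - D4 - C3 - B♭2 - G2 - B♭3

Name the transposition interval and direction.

Take the first pair: C5 → Eb4. C to E spans 6 letter names, so the interval is some kind of sixth.
Eb4 to C5 is 9 semitones, which makes it a major sixth; the second version is lower, so the direction is down.
Checking another pair — G4 → Bb3 — gives the same interval.

down a major sixth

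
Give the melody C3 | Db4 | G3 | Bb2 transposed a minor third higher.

Eb3 Fb4 Bb3 Db3

A minor third up from C3 gives Eb3.
Db4 up a minor third is Fb4.
G3: a third up reaches B, and 3 semitones makes it Bb3.
A minor third up from Bb2 gives Db3.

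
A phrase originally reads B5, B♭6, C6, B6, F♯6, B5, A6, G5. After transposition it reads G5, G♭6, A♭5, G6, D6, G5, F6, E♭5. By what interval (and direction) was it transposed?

down a major third

Take the first pair: B5 → G5. B to G spans 3 letter names, so the interval is some kind of third.
G5 to B5 is 4 semitones, which makes it a major third; the second version is lower, so the direction is down.
Checking another pair — G5 → Eb5 — gives the same interval.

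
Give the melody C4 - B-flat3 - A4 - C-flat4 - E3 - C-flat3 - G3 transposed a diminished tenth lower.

A#2 G#2 F##3 A2 C##2 A1 E#2

C4 gives A#2
Bb3 gives G#2
A4 gives F##3
Cb4 gives A2
E3 gives C##2
Cb3 gives A1
G3 gives E#2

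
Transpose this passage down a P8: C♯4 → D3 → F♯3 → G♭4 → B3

C#4 becomes C#3
D3 becomes D2
F#3 becomes F#2
Gb4 becomes Gb3
B3 becomes B2

C#3 D2 F#2 Gb3 B2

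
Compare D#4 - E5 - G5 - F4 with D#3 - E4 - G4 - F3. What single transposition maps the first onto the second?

down a perfect octave

From D#4 to D#3 is 8 letter names — an octave of some quality.
D#3 to D#4 is 12 semitones, which makes it a perfect octave; the second version is lower, so the direction is down.
Checking another pair — F4 → F3 — gives the same interval.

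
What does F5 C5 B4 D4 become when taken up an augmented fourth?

B5 F#5 E#5 G#4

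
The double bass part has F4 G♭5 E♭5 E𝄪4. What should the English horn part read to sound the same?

C4 Db5 Bb4 B##3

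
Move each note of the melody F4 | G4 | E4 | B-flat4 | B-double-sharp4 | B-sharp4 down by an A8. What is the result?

Fb3 Gb3 Eb3 Bbb3 B#3 B3

F4 -> Fb3
G4 -> Gb3
E4 -> Eb3
Bb4 -> Bbb3
B##4 -> B#3
B#4 -> B3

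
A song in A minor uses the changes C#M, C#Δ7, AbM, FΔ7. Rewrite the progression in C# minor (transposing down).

E#M E#Δ7 CM AΔ7

A minor down to C# minor is a minor sixth; each chord root moves by that interval while the quality stays the same.
C#M: root C# down a minor sixth → E#, giving E#M.
C#Δ7: root C# down a minor sixth → E#, giving E#Δ7.
AbM: root Ab down a minor sixth → C, giving CM.
FΔ7: root F down a minor sixth → A, giving AΔ7.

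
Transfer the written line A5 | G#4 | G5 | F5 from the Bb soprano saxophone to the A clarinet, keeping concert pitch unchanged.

Bb5 A4 Ab5 Gb5

First find concert pitch: the Bb soprano saxophone sounds a major second below written, so A5 G#4 G5 F5 sounds G5 F#4 F5 Eb5.
Then write for A clarinet: it sounds a minor third below written, so the part must be a minor third above concert.
G5 → Bb5
F#4 → A4
F5 → Ab5
Eb5 → Gb5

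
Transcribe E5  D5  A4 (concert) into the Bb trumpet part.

The Bb trumpet sounds a major second below written, so the written part must be a major second above concert — transpose each note up.
E5 becomes F#5
D5 becomes E5
A4 becomes B4

F#5 E5 B4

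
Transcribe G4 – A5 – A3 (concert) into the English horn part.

D5 E6 E4

The English horn sounds a perfect fifth below written, so the written part must be a perfect fifth above concert — transpose each note up.
G4 → D5
A5 → E6
A3 → E4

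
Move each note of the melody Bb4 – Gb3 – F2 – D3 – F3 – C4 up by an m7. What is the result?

Bb4: a seventh up reaches A, and 10 semitones makes it Ab5.
Gb3: a seventh up reaches F, and 10 semitones makes it Fb4.
F2: a seventh up reaches E, and 10 semitones makes it Eb3.
D3: a seventh up reaches C, and 10 semitones makes it C4.
F3 up a minor seventh is Eb4.
C4: a seventh up reaches B, and 10 semitones makes it Bb4.

Ab5 Fb4 Eb3 C4 Eb4 Bb4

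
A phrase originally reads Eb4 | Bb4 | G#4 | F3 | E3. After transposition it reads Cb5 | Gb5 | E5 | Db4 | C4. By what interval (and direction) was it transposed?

up a minor sixth

From Eb4 to Cb5 is 6 letter names — a sixth of some quality.
Eb4 to Cb5 is 8 semitones, which makes it a minor sixth; the second version is higher, so the direction is up.
Checking another pair — E3 → C4 — gives the same interval.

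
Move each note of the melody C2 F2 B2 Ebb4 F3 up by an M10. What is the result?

C2: a tenth up reaches E, and 16 semitones makes it E3.
F2: a tenth up reaches A, and 16 semitones makes it A3.
B2: a tenth up reaches D, and 16 semitones makes it D#4.
Ebb4: a tenth up reaches G, and 16 semitones makes it Gb5.
F3: a tenth up reaches A, and 16 semitones makes it A4.

E3 A3 D#4 Gb5 A4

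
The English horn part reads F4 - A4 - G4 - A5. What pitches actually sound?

The English horn sounds a perfect fifth below written, so transpose each written note down a perfect fifth.
F4 → Bb3
A4 → D4
G4 → C4
A5 → D5

Bb3 D4 C4 D5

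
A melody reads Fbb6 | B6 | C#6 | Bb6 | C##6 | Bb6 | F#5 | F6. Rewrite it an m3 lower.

Fbb6 down a minor third is Dbb6.
B6 down a minor third is G#6.
C#6 down a minor third is A#5.
Bb6 down a minor third is G6.
C##6 down a minor third is A##5.
A minor third down from Bb6 gives G6.
F#5: a third down reaches D, and 3 semitones makes it D#5.
F6: a third down reaches D, and 3 semitones makes it D6.

Dbb6 G#6 A#5 G6 A##5 G6 D#5 D6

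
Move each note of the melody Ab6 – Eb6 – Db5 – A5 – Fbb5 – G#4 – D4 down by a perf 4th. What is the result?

Ab6 to Eb6
Eb6 to Bb5
Db5 to Ab4
A5 to E5
Fbb5 to Cbb5
G#4 to D#4
D4 to A3

Eb6 Bb5 Ab4 E5 Cbb5 D#4 A3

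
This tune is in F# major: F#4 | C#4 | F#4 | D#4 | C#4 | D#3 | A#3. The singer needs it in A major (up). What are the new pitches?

A4 E4 A4 F#4 E4 F#3 C#4

F# major to A major up is a minor third, so every note moves up by that interval.
F#4 gives A4
C#4 gives E4
F#4 gives A4
D#4 gives F#4
C#4 gives E4
D#3 gives F#3
A#3 gives C#4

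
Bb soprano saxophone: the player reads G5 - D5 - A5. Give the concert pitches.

The Bb soprano saxophone sounds a major second below written, so transpose each written note down a major second.
G5 gives F5
D5 gives C5
A5 gives G5

F5 C5 G5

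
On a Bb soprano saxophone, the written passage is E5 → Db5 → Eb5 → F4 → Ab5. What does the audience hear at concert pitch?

D5 Cb5 Db5 Eb4 Gb5

Written C4 on the Bb soprano saxophone sounds as Bb3, a major second lower; apply that shift to every note.
E5 becomes D5
Db5 becomes Cb5
Eb5 becomes Db5
F4 becomes Eb4
Ab5 becomes Gb5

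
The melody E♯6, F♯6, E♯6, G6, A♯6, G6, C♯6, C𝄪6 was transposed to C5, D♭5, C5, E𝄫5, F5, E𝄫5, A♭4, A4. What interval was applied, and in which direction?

down an augmented tenth

Take the first pair: E#6 → C5. E to C spans 10 letter names, so the interval is some kind of tenth.
C5 to E#6 is 17 semitones, which makes it an augmented tenth; the second version is lower, so the direction is down.
Checking another pair — C##6 → A4 — gives the same interval.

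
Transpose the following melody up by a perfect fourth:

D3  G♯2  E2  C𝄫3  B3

G3 C#3 A2 Fbb3 E4

D3 becomes G3
G#2 becomes C#3
E2 becomes A2
Cbb3 becomes Fbb3
B3 becomes E4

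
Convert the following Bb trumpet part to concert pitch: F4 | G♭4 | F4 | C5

Eb4 Fb4 Eb4 Bb4

Written C4 on the Bb trumpet sounds as Bb3, a major second lower; apply that shift to every note.
F4 -> Eb4
Gb4 -> Fb4
F4 -> Eb4
C5 -> Bb4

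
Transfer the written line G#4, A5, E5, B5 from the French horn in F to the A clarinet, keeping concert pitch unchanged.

First find concert pitch: the French horn in F sounds a perfect fifth below written, so G#4 A5 E5 B5 sounds C#4 D5 A4 E5.
Then write for A clarinet: it sounds a minor third below written, so the part must be a minor third above concert.
C#4 → E4
D5 → F5
A4 → C5
E5 → G5

E4 F5 C5 G5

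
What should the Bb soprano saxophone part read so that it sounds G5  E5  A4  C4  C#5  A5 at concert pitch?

Written C4 sounds as Bb3 on the Bb soprano saxophone, so concert pitches are written a major second up.
G5 → A5
E5 → F#5
A4 → B4
C4 → D4
C#5 → D#5
A5 → B5

A5 F#5 B4 D4 D#5 B5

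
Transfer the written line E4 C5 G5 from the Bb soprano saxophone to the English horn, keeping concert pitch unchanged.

First find concert pitch: the Bb soprano saxophone sounds a major second below written, so E4 C5 G5 sounds D4 Bb4 F5.
Then write for English horn: it sounds a perfect fifth below written, so the part must be a perfect fifth above concert.
D4 → A4
Bb4 → F5
F5 → C6

A4 F5 C6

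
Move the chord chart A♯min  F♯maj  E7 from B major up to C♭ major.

B major up to C♭ major is a diminished second; each chord root moves by that interval while the quality stays the same.
A♯min: root A♯ up a diminished second → Bb, giving Bbmin.
F♯maj: root F♯ up a diminished second → Gb, giving Gbmaj.
E7: root E up a diminished second → Fb, giving Fb7.

Bbmin Gbmaj Fb7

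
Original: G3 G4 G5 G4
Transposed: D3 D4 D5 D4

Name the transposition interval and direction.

From G3 to D3 is 4 letter names — a fourth of some quality.
D3 to G3 is 5 semitones, which makes it a perfect fourth; the second version is lower, so the direction is down.
Checking another pair — G4 → D4 — gives the same interval.

down a perfect fourth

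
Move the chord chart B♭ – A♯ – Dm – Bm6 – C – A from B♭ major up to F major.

B♭ major up to F major is a perfect fifth; each chord root moves by that interval while the quality stays the same.
B♭: root B♭ up a perfect fifth → F, giving F.
A♯: root A♯ up a perfect fifth → E#, giving E#.
Dm: root D up a perfect fifth → A, giving Am.
Bm6: root B up a perfect fifth → F#, giving F#m6.
C: root C up a perfect fifth → G, giving G.
A: root A up a perfect fifth → E, giving E.

F E# Am F#m6 G E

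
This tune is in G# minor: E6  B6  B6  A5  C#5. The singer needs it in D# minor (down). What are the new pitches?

From G# down to D# is a perfect fourth; apply that to each pitch.
E6 -> B5
B6 -> F#6
B6 -> F#6
A5 -> E5
C#5 -> G#4

B5 F#6 F#6 E5 G#4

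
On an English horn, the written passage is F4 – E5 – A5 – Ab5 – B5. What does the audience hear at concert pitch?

Bb3 A4 D5 Db5 E5

The English horn sounds a perfect fifth below written, so transpose each written note down a perfect fifth.
F4 becomes Bb3
E5 becomes A4
A5 becomes D5
Ab5 becomes Db5
B5 becomes E5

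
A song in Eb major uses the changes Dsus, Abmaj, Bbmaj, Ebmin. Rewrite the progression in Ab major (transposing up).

Gsus Dbmaj Ebmaj Abmin

Eb major up to Ab major is a perfect fourth; each chord root moves by that interval while the quality stays the same.
Dsus: root D up a perfect fourth → G, giving Gsus.
Abmaj: root Ab up a perfect fourth → Db, giving Dbmaj.
Bbmaj: root Bb up a perfect fourth → Eb, giving Ebmaj.
Ebmin: root Eb up a perfect fourth → Ab, giving Abmin.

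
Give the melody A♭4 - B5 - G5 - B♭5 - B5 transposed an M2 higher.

Bb4 C#6 A5 C6 C#6

A major second up from Ab4 gives Bb4.
A major second up from B5 gives C#6.
A major second up from G5 gives A5.
A major second up from Bb5 gives C6.
B5: a second up reaches C, and 2 semitones makes it C#6.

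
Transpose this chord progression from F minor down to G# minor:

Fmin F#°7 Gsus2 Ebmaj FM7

F minor down to G# minor is a diminished seventh; each chord root moves by that interval while the quality stays the same.
Fmin: root F down a diminished seventh → G#, giving G#min.
F#°7: root F# down a diminished seventh → G##, giving G##°7.
Gsus2: root G down a diminished seventh → A#, giving A#sus2.
Ebmaj: root Eb down a diminished seventh → F#, giving F#maj.
FM7: root F down a diminished seventh → G#, giving G#M7.

G#min G##°7 A#sus2 F#maj G#M7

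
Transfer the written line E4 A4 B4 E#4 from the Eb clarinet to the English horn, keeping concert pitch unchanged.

D5 G5 A5 D#5

First find concert pitch: the Eb clarinet sounds a minor third above written, so E4 A4 B4 E#4 sounds G4 C5 D5 G#4.
Then write for English horn: it sounds a perfect fifth below written, so the part must be a perfect fifth above concert.
G4 → D5
C5 → G5
D5 → A5
G#4 → D#5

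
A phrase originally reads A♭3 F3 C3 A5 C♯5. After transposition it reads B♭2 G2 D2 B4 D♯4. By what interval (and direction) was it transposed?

down a minor seventh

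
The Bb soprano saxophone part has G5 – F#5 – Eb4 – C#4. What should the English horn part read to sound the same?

C6 B5 Ab4 F#4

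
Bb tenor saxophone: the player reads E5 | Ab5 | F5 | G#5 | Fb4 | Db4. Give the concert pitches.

D4 Gb4 Eb4 F#4 Ebb3 Cb3

Written C4 on the Bb tenor saxophone sounds as Bb2, a major ninth lower; apply that shift to every note.
E5 -> D4
Ab5 -> Gb4
F5 -> Eb4
G#5 -> F#4
Fb4 -> Ebb3
Db4 -> Cb3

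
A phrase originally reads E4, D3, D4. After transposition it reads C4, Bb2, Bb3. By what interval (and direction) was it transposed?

down a major third

Take the first pair: E4 → C4. E to C spans 3 letter names, so the interval is some kind of third.
C4 to E4 is 4 semitones, which makes it a major third; the second version is lower, so the direction is down.
Checking another pair — D4 → Bb3 — gives the same interval.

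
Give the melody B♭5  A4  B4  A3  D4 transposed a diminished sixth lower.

D#5 C##4 D##4 C##3 F##3

Bb5 gives D#5
A4 gives C##4
B4 gives D##4
A3 gives C##3
D4 gives F##3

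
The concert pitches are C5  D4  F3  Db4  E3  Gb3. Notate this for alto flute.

Written C4 sounds as G3 on the alto flute, so concert pitches are written a perfect fourth up.
C5 → F5
D4 → G4
F3 → Bb3
Db4 → Gb4
E3 → A3
Gb3 → Cb4

F5 G4 Bb3 Gb4 A3 Cb4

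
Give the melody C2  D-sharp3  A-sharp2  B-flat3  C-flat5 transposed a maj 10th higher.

C2 becomes E3
D#3 becomes F##4
A#2 becomes C##4
Bb3 becomes D5
Cb5 becomes Eb6

E3 F##4 C##4 D5 Eb6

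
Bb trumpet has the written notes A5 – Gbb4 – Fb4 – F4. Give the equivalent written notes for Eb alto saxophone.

E6 Dbb5 Cb5 C5

First find concert pitch: the Bb trumpet sounds a major second below written, so A5 Gbb4 Fb4 F4 sounds G5 Fbb4 Ebb4 Eb4.
Then write for Eb alto saxophone: it sounds a major sixth below written, so the part must be a major sixth above concert.
G5 → E6
Fbb4 → Dbb5
Ebb4 → Cb5
Eb4 → C5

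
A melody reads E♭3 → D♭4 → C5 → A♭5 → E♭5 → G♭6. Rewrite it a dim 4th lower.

B2 A3 G#4 E5 B4 D6

Eb3 to B2
Db4 to A3
C5 to G#4
Ab5 to E5
Eb5 to B4
Gb6 to D6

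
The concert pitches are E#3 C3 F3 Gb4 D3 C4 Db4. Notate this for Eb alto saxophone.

The Eb alto saxophone sounds a major sixth below written, so the written part must be a major sixth above concert — transpose each note up.
E#3 → C##4
C3 → A3
F3 → D4
Gb4 → Eb5
D3 → B3
C4 → A4
Db4 → Bb4

C##4 A3 D4 Eb5 B3 A4 Bb4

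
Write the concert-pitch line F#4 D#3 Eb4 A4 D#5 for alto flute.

B4 G#3 Ab4 D5 G#5

Written C4 sounds as G3 on the alto flute, so concert pitches are written a perfect fourth up.
F#4 → B4
D#3 → G#3
Eb4 → Ab4
A4 → D5
D#5 → G#5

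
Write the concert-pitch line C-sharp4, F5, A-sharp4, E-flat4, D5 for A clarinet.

E4 Ab5 C#5 Gb4 F5

The A clarinet sounds a minor third below written, so the written part must be a minor third above concert — transpose each note up.
C#4 → E4
F5 → Ab5
A#4 → C#5
Eb4 → Gb4
D5 → F5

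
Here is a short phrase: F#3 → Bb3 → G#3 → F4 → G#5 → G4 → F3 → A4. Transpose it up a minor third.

F#3 up a minor third is A3.
A minor third up from Bb3 gives Db4.
A minor third up from G#3 gives B3.
F4: a third up reaches A, and 3 semitones makes it Ab4.
G#5 up a minor third is B5.
G4: a third up reaches B, and 3 semitones makes it Bb4.
F3 up a minor third is Ab3.
A minor third up from A4 gives C5.

A3 Db4 B3 Ab4 B5 Bb4 Ab3 C5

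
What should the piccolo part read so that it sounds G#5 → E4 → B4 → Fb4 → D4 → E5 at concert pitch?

G#4 E3 B3 Fb3 D3 E4

Written C4 sounds as C5 on the piccolo, so concert pitches are written a perfect octave down.
G#5 gives G#4
E4 gives E3
B4 gives B3
Fb4 gives Fb3
D4 gives D3
E5 gives E4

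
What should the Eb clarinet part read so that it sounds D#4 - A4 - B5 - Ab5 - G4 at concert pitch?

The Eb clarinet sounds a minor third above written, so the written part must be a minor third below concert — transpose each note down.
D#4 → B#3
A4 → F#4
B5 → G#5
Ab5 → F5
G4 → E4

B#3 F#4 G#5 F5 E4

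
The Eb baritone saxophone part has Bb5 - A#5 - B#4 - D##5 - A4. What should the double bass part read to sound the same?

Db5 C#5 D#4 F##4 C4

First find concert pitch: the Eb baritone saxophone sounds a major thirteenth below written, so Bb5 A#5 B#4 D##5 A4 sounds Db4 C#4 D#3 F##3 C3.
Then write for double bass: it sounds a perfect octave below written, so the part must be a perfect octave above concert.
Db4 → Db5
C#4 → C#5
D#3 → D#4
F##3 → F##4
C3 → C4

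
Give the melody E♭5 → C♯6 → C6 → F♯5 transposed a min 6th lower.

G4 E#5 E5 A#4

A minor sixth down from Eb5 gives G4.
C#6: a sixth down reaches E, and 8 semitones makes it E#5.
A minor sixth down from C6 gives E5.
F#5: a sixth down reaches A, and 8 semitones makes it A#4.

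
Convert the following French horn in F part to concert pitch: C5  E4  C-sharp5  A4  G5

F4 A3 F#4 D4 C5

The French horn in F sounds a perfect fifth below written, so transpose each written note down a perfect fifth.
C5 becomes F4
E4 becomes A3
C#5 becomes F#4
A4 becomes D4
G5 becomes C5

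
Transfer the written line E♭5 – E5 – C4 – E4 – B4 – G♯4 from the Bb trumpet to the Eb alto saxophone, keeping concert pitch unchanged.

First find concert pitch: the Bb trumpet sounds a major second below written, so E♭5 E5 C4 E4 B4 G♯4 sounds Db5 D5 Bb3 D4 A4 F#4.
Then write for Eb alto saxophone: it sounds a major sixth below written, so the part must be a major sixth above concert.
Db5 → Bb5
D5 → B5
Bb3 → G4
D4 → B4
A4 → F#5
F#4 → D#5

Bb5 B5 G4 B4 F#5 D#5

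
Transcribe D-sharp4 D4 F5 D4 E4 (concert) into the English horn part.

Written C4 sounds as F3 on the English horn, so concert pitches are written a perfect fifth up.
D#4 becomes A#4
D4 becomes A4
F5 becomes C6
D4 becomes A4
E4 becomes B4

A#4 A4 C6 A4 B4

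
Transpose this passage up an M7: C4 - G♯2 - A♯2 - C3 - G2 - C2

B4 F##3 G##3 B3 F#3 B2

C4: a seventh up reaches B, and 11 semitones makes it B4.
G#2 up a major seventh is F##3.
A major seventh up from A#2 gives G##3.
C3: a seventh up reaches B, and 11 semitones makes it B3.
A major seventh up from G2 gives F#3.
C2 up a major seventh is B2.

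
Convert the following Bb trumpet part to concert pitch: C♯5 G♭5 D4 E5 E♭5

The Bb trumpet sounds a major second below written, so transpose each written note down a major second.
C#5 → B4
Gb5 → Fb5
D4 → C4
E5 → D5
Eb5 → Db5

B4 Fb5 C4 D5 Db5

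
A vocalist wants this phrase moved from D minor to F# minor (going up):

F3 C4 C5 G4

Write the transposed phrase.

A3 E4 E5 B4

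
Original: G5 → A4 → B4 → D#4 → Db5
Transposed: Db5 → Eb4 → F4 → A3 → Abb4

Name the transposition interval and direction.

From G5 to Db5 is 4 letter names — a fourth of some quality.
Db5 to G5 is 6 semitones, which makes it an augmented fourth; the second version is lower, so the direction is down.
Checking another pair — Db5 → Abb4 — gives the same interval.

down an augmented fourth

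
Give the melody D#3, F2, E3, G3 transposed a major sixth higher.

D#3 -> B#3
F2 -> D3
E3 -> C#4
G3 -> E4

B#3 D3 C#4 E4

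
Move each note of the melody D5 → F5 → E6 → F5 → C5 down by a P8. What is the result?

D4 F4 E5 F4 C4

D5 to D4
F5 to F4
E6 to E5
F5 to F4
C5 to C4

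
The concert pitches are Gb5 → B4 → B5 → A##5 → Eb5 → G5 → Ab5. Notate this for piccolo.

Gb4 B3 B4 A##4 Eb4 G4 Ab4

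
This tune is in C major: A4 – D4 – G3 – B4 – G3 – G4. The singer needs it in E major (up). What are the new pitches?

C major to E major up is a major third, so every note moves up by that interval.
A4 → C#5
D4 → F#4
G3 → B3
B4 → D#5
G3 → B3
G4 → B4

C#5 F#4 B3 D#5 B3 B4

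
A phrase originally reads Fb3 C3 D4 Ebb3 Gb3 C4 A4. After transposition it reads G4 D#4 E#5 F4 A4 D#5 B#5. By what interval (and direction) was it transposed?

up an augmented ninth

Take the first pair: Fb3 → G4. F to G spans 9 letter names, so the interval is some kind of ninth.
Fb3 to G4 is 15 semitones, which makes it an augmented ninth; the second version is higher, so the direction is up.
Checking another pair — A4 → B#5 — gives the same interval.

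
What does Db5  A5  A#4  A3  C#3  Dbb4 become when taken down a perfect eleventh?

Ab3 E4 E#3 E2 G#1 Abb2

Db5 gives Ab3
A5 gives E4
A#4 gives E#3
A3 gives E2
C#3 gives G#1
Dbb4 gives Abb2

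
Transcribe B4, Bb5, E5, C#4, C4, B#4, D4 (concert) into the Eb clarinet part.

G#4 G5 C#5 A#3 A3 G##4 B3

Written C4 sounds as Eb4 on the Eb clarinet, so concert pitches are written a minor third down.
B4 -> G#4
Bb5 -> G5
E5 -> C#5
C#4 -> A#3
C4 -> A3
B#4 -> G##4
D4 -> B3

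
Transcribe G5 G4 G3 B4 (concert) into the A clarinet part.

Bb5 Bb4 Bb3 D5

Written C4 sounds as A3 on the A clarinet, so concert pitches are written a minor third up.
G5 becomes Bb5
G4 becomes Bb4
G3 becomes Bb3
B4 becomes D5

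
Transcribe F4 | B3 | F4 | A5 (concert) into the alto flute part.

Bb4 E4 Bb4 D6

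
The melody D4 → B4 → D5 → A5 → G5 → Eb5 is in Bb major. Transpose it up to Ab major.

C5 A5 C6 G6 F6 Db6

Bb major to Ab major up is a minor seventh, so every note moves up by that interval.
D4 becomes C5
B4 becomes A5
D5 becomes C6
A5 becomes G6
G5 becomes F6
Eb5 becomes Db6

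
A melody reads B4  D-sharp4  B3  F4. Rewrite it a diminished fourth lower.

A diminished fourth down from B4 gives F##4.
D#4 down a diminished fourth is A##3.
B3 down a diminished fourth is F##3.
F4: a fourth down reaches C, and 4 semitones makes it C#4.

F##4 A##3 F##3 C#4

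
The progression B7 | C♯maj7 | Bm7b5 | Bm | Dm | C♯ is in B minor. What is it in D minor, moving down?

B minor down to D minor is a major sixth; each chord root moves by that interval while the quality stays the same.
B7: root B down a major sixth → D, giving D7.
C♯maj7: root C♯ down a major sixth → E, giving Emaj7.
Bm7b5: root B down a major sixth → D, giving Dm7b5.
Bm: root B down a major sixth → D, giving Dm.
Dm: root D down a major sixth → F, giving Fm.
C♯: root C♯ down a major sixth → E, giving E.

D7 Emaj7 Dm7b5 Dm Fm E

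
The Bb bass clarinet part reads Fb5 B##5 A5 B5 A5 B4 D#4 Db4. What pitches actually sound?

The Bb bass clarinet sounds a major ninth below written, so transpose each written note down a major ninth.
Fb5 gives Ebb4
B##5 gives A##4
A5 gives G4
B5 gives A4
A5 gives G4
B4 gives A3
D#4 gives C#3
Db4 gives Cb3

Ebb4 A##4 G4 A4 G4 A3 C#3 Cb3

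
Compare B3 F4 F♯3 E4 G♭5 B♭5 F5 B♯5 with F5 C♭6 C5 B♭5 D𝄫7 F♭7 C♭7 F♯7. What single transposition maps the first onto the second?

Take the first pair: B3 → F5. B to F spans 12 letter names, so the interval is some kind of twelfth.
B3 to F5 is 18 semitones, which makes it a diminished twelfth; the second version is higher, so the direction is up.
Checking another pair — B#5 → F#7 — gives the same interval.

up a diminished twelfth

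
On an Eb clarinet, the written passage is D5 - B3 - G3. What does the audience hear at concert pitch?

Written C4 on the Eb clarinet sounds as Eb4, a minor third higher; apply that shift to every note.
D5 to F5
B3 to D4
G3 to Bb3

F5 D4 Bb3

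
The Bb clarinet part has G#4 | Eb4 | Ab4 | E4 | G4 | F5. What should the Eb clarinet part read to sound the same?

D#4 Bb3 Eb4 B3 D4 C5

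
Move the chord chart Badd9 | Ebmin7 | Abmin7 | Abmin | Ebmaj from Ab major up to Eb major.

F#add9 Bbmin7 Ebmin7 Ebmin Bbmaj

Ab major up to Eb major is a perfect fifth; each chord root moves by that interval while the quality stays the same.
Badd9: root B up a perfect fifth → F#, giving F#add9.
Ebmin7: root Eb up a perfect fifth → Bb, giving Bbmin7.
Abmin7: root Ab up a perfect fifth → Eb, giving Ebmin7.
Abmin: root Ab up a perfect fifth → Eb, giving Ebmin.
Ebmaj: root Eb up a perfect fifth → Bb, giving Bbmaj.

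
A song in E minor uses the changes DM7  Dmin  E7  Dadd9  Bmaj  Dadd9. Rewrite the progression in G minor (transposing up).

E minor up to G minor is a minor third; each chord root moves by that interval while the quality stays the same.
DM7: root D up a minor third → F, giving FM7.
Dmin: root D up a minor third → F, giving Fmin.
E7: root E up a minor third → G, giving G7.
Dadd9: root D up a minor third → F, giving Fadd9.
Bmaj: root B up a minor third → D, giving Dmaj.
Dadd9: root D up a minor third → F, giving Fadd9.

FM7 Fmin G7 Fadd9 Dmaj Fadd9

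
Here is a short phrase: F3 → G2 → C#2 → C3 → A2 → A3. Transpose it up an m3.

Ab3 Bb2 E2 Eb3 C3 C4

F3: a third up reaches A, and 3 semitones makes it Ab3.
G2 up a minor third is Bb2.
A minor third up from C#2 gives E2.
C3: a third up reaches E, and 3 semitones makes it Eb3.
A minor third up from A2 gives C3.
A3: a third up reaches C, and 3 semitones makes it C4.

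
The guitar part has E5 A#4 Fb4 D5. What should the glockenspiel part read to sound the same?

E2 A#1 Fb1 D2

First find concert pitch: the guitar sounds a perfect octave below written, so E5 A#4 Fb4 D5 sounds E4 A#3 Fb3 D4.
Then write for glockenspiel: it sounds a perfect fifteenth above written, so the part must be a perfect fifteenth below concert.
E4 → E2
A#3 → A#1
Fb3 → Fb1
D4 → D2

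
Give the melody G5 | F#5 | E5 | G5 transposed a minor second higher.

Ab5 G5 F5 Ab5

G5: a second up reaches A, and 1 semitone makes it Ab5.
F#5 up a minor second is G5.
E5: a second up reaches F, and 1 semitone makes it F5.
G5 up a minor second is Ab5.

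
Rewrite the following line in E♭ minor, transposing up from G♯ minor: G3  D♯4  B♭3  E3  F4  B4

Ebb4 Bb4 Gbb4 Cb4 Dbb5 Gb5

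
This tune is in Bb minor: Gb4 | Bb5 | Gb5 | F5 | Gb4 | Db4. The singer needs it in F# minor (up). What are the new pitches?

D5 F#6 D6 C#6 D5 A4

From Bb up to F# is an augmented fifth; apply that to each pitch.
Gb4 gives D5
Bb5 gives F#6
Gb5 gives D6
F5 gives C#6
Gb4 gives D5
Db4 gives A4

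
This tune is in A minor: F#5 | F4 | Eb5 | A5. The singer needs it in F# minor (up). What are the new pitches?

A minor to F# minor up is a major sixth, so every note moves up by that interval.
F#5 to D#6
F4 to D5
Eb5 to C6
A5 to F#6

D#6 D5 C6 F#6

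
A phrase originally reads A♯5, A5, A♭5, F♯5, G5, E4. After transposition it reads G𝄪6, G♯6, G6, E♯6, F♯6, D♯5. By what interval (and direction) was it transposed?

From A#5 to G##6 is 7 letter names — a seventh of some quality.
A#5 to G##6 is 11 semitones, which makes it a major seventh; the second version is higher, so the direction is up.
Checking another pair — E4 → D#5 — gives the same interval.

up a major seventh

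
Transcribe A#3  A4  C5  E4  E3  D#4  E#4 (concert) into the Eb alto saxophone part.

The Eb alto saxophone sounds a major sixth below written, so the written part must be a major sixth above concert — transpose each note up.
A#3 gives F##4
A4 gives F#5
C5 gives A5
E4 gives C#5
E3 gives C#4
D#4 gives B#4
E#4 gives C##5

F##4 F#5 A5 C#5 C#4 B#4 C##5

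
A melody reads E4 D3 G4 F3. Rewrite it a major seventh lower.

E4 down a major seventh is F3.
D3 down a major seventh is Eb2.
G4: a seventh down reaches A, and 11 semitones makes it Ab3.
A major seventh down from F3 gives Gb2.

F3 Eb2 Ab3 Gb2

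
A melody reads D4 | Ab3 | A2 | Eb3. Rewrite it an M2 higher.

E4 Bb3 B2 F3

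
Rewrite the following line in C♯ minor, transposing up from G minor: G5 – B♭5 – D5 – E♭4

C#6 E6 G#5 A4

G minor to C♯ minor up is an augmented fourth, so every note moves up by that interval.
G5 to C#6
Bb5 to E6
D5 to G#5
Eb4 to A4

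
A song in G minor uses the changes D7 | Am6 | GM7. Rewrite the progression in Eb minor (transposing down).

G minor down to Eb minor is a major third; each chord root moves by that interval while the quality stays the same.
D7: root D down a major third → Bb, giving Bb7.
Am6: root A down a major third → F, giving Fm6.
GM7: root G down a major third → Eb, giving EbM7.

Bb7 Fm6 EbM7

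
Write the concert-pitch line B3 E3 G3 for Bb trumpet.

C#4 F#3 A3

The Bb trumpet sounds a major second below written, so the written part must be a major second above concert — transpose each note up.
B3 becomes C#4
E3 becomes F#3
G3 becomes A3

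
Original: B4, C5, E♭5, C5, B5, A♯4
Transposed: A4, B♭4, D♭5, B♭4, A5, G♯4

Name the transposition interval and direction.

From B4 to A4 is 2 letter names — a second of some quality.
A4 to B4 is 2 semitones, which makes it a major second; the second version is lower, so the direction is down.
Checking another pair — A#4 → G#4 — gives the same interval.

down a major second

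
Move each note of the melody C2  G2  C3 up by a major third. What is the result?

E2 B2 E3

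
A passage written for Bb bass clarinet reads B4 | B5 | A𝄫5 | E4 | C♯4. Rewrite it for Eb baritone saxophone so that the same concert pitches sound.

First find concert pitch: the Bb bass clarinet sounds a major ninth below written, so B4 B5 A𝄫5 E4 C♯4 sounds A3 A4 Gbb4 D3 B2.
Then write for Eb baritone saxophone: it sounds a major thirteenth below written, so the part must be a major thirteenth above concert.
A3 → F#5
A4 → F#6
Gbb4 → Ebb6
D3 → B4
B2 → G#4

F#5 F#6 Ebb6 B4 G#4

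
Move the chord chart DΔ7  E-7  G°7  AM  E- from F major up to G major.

EΔ7 F#-7 A°7 BM F#-

F major up to G major is a major second; each chord root moves by that interval while the quality stays the same.
DΔ7: root D up a major second → E, giving EΔ7.
E-7: root E up a major second → F#, giving F#-7.
G°7: root G up a major second → A, giving A°7.
AM: root A up a major second → B, giving BM.
E-: root E up a major second → F#, giving F#-.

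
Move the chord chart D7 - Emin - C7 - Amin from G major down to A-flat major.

G major down to A-flat major is a major seventh; each chord root moves by that interval while the quality stays the same.
D7: root D down a major seventh → Eb, giving Eb7.
Emin: root E down a major seventh → F, giving Fmin.
C7: root C down a major seventh → Db, giving Db7.
Amin: root A down a major seventh → Bb, giving Bbmin.

Eb7 Fmin Db7 Bbmin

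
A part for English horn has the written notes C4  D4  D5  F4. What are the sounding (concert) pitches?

Written C4 on the English horn sounds as F3, a perfect fifth lower; apply that shift to every note.
C4 gives F3
D4 gives G3
D5 gives G4
F4 gives Bb3

F3 G3 G4 Bb3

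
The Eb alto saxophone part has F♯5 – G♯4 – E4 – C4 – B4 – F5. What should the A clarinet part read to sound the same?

First find concert pitch: the Eb alto saxophone sounds a major sixth below written, so F♯5 G♯4 E4 C4 B4 F5 sounds A4 B3 G3 Eb3 D4 Ab4.
Then write for A clarinet: it sounds a minor third below written, so the part must be a minor third above concert.
A4 → C5
B3 → D4
G3 → Bb3
Eb3 → Gb3
D4 → F4
Ab4 → Cb5

C5 D4 Bb3 Gb3 F4 Cb5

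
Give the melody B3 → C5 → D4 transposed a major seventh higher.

B3 gives A#4
C5 gives B5
D4 gives C#5

A#4 B5 C#5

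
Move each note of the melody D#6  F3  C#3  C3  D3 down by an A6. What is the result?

F5 Abb2 Eb2 Ebb2 Fb2

D#6 becomes F5
F3 becomes Abb2
C#3 becomes Eb2
C3 becomes Ebb2
D3 becomes Fb2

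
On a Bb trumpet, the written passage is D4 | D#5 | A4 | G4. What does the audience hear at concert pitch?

The Bb trumpet sounds a major second below written, so transpose each written note down a major second.
D4 gives C4
D#5 gives C#5
A4 gives G4
G4 gives F4

C4 C#5 G4 F4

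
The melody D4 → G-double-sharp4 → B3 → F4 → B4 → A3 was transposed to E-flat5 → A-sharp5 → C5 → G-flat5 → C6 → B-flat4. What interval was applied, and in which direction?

Take the first pair: D4 → Eb5. D to E spans 9 letter names, so the interval is some kind of ninth.
D4 to Eb5 is 13 semitones, which makes it a minor ninth; the second version is higher, so the direction is up.
Checking another pair — A3 → Bb4 — gives the same interval.

up a minor ninth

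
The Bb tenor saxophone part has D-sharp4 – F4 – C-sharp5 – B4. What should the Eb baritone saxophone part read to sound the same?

A#4 C5 G#5 F#5

First find concert pitch: the Bb tenor saxophone sounds a major ninth below written, so D-sharp4 F4 C-sharp5 B4 sounds C#3 Eb3 B3 A3.
Then write for Eb baritone saxophone: it sounds a major thirteenth below written, so the part must be a major thirteenth above concert.
C#3 → A#4
Eb3 → C5
B3 → G#5
A3 → F#5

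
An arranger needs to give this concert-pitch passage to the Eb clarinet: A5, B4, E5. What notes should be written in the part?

The Eb clarinet sounds a minor third above written, so the written part must be a minor third below concert — transpose each note down.
A5 → F#5
B4 → G#4
E5 → C#5

F#5 G#4 C#5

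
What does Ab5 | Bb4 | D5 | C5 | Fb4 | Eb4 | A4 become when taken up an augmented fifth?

E6 F#5 A#5 G#5 C5 B4 E#5

Ab5 up an augmented fifth is E6.
Bb4: a fifth up reaches F, and 8 semitones makes it F#5.
D5 up an augmented fifth is A#5.
An augmented fifth up from C5 gives G#5.
An augmented fifth up from Fb4 gives C5.
Eb4 up an augmented fifth is B4.
A4 up an augmented fifth is E#5.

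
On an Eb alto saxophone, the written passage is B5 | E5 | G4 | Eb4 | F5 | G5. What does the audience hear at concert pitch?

D5 G4 Bb3 Gb3 Ab4 Bb4

The Eb alto saxophone sounds a major sixth below written, so transpose each written note down a major sixth.
B5 -> D5
E5 -> G4
G4 -> Bb3
Eb4 -> Gb3
F5 -> Ab4
G5 -> Bb4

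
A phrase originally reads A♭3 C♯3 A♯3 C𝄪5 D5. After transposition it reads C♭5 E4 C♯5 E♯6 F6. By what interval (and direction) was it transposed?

From Ab3 to Cb5 is 10 letter names — a tenth of some quality.
Ab3 to Cb5 is 15 semitones, which makes it a minor tenth; the second version is higher, so the direction is up.
Checking another pair — D5 → F6 — gives the same interval.

up a minor tenth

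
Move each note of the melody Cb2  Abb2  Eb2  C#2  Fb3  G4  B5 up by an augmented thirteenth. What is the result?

Cb2 gives A3
Abb2 gives F4
Eb2 gives C#4
C#2 gives A##3
Fb3 gives D5
G4 gives E#6
B5 gives G##7

A3 F4 C#4 A##3 D5 E#6 G##7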